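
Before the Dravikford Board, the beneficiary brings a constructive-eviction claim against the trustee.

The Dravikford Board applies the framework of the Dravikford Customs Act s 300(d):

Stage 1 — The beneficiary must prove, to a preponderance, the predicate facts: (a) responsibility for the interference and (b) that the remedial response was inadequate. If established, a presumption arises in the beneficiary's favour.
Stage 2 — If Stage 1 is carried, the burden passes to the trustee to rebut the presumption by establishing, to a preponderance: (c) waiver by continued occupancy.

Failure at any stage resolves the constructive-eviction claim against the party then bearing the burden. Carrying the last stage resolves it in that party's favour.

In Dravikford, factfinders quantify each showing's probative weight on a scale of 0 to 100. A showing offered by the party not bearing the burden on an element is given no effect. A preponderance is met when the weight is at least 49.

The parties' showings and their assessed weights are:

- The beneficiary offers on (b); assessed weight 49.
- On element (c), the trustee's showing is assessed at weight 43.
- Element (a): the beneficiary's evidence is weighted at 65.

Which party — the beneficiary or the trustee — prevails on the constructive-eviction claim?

Stage 1 (beneficiary, a preponderance, weight is at least 49): (a) 65 ≥ 49 — meets; (b) 49 ≥ 49 — meets.
  The beneficiary carries Stage 1; the trustee now bears the burden.
Stage 2 (trustee, a preponderance, weight is at least 49): (c) 43 < 49 — fails.
  Stage 2 not carried; the trustee fails its burden.
The beneficiary prevails.

beneficiary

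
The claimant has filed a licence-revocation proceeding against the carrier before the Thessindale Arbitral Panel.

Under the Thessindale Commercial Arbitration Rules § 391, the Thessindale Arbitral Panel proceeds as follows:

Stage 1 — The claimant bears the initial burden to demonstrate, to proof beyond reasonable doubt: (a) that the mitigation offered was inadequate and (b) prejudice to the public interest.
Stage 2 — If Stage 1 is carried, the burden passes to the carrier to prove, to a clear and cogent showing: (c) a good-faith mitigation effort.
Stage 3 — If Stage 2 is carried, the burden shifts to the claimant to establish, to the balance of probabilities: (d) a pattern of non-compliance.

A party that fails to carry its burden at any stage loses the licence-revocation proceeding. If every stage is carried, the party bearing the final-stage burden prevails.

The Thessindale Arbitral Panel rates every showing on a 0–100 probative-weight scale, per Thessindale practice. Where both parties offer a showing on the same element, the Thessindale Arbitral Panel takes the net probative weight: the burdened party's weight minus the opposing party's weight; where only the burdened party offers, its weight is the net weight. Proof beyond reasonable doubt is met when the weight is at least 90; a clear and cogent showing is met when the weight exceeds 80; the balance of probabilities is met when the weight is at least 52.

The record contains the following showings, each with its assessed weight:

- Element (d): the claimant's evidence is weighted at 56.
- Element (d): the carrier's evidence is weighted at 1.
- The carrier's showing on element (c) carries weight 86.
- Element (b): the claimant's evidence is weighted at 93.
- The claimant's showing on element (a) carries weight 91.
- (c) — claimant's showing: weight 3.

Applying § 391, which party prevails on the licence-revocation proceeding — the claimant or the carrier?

Stage 1 (claimant, proof beyond reasonable doubt, weight is at least 90): (a) 91 ≥ 90 — meets; (b) 93 ≥ 90 — meets.
  All elements met. The burden passes to the carrier.
Stage 2 (carrier, a clear and cogent showing, weight exceeds 80): (c) net 86−3=83 > 80 — meets.
  Stage 2 is satisfied; the onus moves to the claimant.
Stage 3 (claimant, the balance of probabilities, weight is at least 52): (d) net 56−1=55 ≥ 52 — meets.
  All elements met at the final stage.
All stages carried — the claimant prevails.

claimant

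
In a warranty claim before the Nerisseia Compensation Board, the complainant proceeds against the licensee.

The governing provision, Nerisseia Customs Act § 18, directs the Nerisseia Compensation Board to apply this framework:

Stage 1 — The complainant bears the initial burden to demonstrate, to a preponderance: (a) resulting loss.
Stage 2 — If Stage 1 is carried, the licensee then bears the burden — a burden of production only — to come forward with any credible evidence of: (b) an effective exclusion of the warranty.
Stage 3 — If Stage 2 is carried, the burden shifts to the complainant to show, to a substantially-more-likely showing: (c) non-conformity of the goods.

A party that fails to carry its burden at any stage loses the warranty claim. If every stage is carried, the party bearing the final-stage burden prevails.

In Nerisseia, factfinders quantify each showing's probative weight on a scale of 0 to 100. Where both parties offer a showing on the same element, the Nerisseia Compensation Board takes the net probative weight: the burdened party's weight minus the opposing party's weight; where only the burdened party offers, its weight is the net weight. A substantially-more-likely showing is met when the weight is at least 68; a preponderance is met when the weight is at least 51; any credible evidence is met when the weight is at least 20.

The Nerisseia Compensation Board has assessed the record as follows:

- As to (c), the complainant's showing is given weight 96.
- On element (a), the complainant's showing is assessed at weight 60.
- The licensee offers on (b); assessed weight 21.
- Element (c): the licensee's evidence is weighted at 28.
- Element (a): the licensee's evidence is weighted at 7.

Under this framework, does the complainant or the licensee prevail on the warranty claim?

Stage 1 (complainant, a preponderance, weight is at least 51): (a) net 60−7=53 ≥ 51 — meets.
  Stage 1 is satisfied; the onus moves to the licensee.
Stage 2 (licensee, any credible evidence, weight is at least 20): (b) 21 ≥ 20 — meets.
  The licensee carries Stage 2; the complainant now bears the burden.
Stage 3 (complainant, a substantially-more-likely showing, weight is at least 68): (c) net 96−28=68 ≥ 68 — meets.
  The complainant carries the last stage.
With every stage satisfied, the complainant prevails.

complainant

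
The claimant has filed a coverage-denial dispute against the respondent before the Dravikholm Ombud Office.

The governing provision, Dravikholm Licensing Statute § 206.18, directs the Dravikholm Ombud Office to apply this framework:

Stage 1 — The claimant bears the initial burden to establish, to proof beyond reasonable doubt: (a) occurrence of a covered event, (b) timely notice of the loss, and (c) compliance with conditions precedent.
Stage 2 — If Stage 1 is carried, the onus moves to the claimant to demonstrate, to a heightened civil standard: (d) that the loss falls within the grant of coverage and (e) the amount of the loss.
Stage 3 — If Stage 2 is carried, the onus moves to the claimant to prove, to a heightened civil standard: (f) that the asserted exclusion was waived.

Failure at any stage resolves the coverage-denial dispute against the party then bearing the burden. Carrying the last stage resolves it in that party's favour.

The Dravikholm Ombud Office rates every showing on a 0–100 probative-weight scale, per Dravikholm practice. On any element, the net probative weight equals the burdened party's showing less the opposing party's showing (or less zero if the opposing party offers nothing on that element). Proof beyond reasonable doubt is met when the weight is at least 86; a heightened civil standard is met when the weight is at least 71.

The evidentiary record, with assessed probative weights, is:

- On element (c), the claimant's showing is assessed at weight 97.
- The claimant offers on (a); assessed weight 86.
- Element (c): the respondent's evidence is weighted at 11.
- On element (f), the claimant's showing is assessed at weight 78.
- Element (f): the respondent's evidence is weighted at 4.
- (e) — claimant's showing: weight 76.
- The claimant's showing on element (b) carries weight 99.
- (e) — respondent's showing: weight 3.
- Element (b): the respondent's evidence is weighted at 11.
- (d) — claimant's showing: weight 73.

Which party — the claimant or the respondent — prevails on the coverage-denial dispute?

claimant

Stage 1 — burden on claimant; standard: proof beyond reasonable doubt (weight is at least 86).
    (a): 86 ≥ 86 [met]
    (b): 99 − 11 = 88 ≥ 86 [met]
    (c): 97 − 11 = 86 ≥ 86 [met]
  Stage 1 is satisfied; the claimant continues to bear the burden.
Stage 2 — burden on claimant; standard: a heightened civil standard (weight is at least 71).
    (d): 73 ≥ 71 [met]
    (e): 76 − 3 = 73 ≥ 71 [met]
  Stage 2 carried; the burden remains with the claimant.
Stage 3 — burden on claimant; standard: a heightened civil standard (weight is at least 71).
    (f): 78 − 4 = 74 ≥ 71 [met]
  All elements met at the final stage.
Every stage carried; the claimant prevails.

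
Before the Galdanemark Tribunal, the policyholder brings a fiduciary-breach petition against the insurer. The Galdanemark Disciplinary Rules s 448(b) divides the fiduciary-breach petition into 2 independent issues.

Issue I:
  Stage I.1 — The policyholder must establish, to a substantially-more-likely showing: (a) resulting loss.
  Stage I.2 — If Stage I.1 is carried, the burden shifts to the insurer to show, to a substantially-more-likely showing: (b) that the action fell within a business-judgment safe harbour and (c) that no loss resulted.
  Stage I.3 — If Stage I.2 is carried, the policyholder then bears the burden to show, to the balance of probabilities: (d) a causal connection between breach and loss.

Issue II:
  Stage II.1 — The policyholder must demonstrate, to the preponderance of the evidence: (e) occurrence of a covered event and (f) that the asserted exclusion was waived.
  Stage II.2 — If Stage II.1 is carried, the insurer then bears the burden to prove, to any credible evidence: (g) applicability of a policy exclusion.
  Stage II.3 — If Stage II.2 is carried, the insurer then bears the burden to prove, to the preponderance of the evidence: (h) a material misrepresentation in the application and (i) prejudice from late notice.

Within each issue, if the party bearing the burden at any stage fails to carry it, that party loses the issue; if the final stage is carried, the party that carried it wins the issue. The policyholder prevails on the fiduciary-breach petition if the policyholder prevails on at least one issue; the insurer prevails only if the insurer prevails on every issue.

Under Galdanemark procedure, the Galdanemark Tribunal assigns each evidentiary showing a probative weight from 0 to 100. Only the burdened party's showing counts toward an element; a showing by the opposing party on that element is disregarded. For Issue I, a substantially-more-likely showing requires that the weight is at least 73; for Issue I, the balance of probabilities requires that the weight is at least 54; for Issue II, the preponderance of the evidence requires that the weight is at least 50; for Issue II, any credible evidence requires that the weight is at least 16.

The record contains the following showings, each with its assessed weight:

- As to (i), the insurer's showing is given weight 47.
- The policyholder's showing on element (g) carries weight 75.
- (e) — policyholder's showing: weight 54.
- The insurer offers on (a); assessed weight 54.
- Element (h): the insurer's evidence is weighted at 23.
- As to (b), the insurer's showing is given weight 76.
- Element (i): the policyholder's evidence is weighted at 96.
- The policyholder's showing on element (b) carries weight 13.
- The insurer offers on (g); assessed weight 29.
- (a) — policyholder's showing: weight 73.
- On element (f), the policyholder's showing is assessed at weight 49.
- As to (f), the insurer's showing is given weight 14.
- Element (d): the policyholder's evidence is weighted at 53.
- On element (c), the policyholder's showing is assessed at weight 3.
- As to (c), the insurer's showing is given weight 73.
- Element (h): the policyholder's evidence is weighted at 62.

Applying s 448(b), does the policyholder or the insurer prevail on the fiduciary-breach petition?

insurer

— Issue I —
Stage I.1 — burden on policyholder; standard: a substantially-more-likely showing (weight is at least 73).
    (a): 73 (insurer's 54 disregarded) ≥ 73 [met]
  All elements met. The burden passes to the insurer.
Stage I.2 — burden on insurer; standard: a substantially-more-likely showing (weight is at least 73).
    (b): 76 (policyholder's 13 disregarded) ≥ 73 [met]
    (c): 73 (policyholder's 3 disregarded) ≥ 73 [met]
  Stage I.2 is satisfied; the onus moves to the policyholder.
Stage I.3 — burden on policyholder; standard: the balance of probabilities (weight is at least 54).
    (d): 53 < 54 [not met]
  Not every element is met, so the policyholder fails to carry Stage I.3.
So the insurer prevails on this issue.
— Issue II —
Stage II.1 — burden on policyholder; standard: the preponderance of the evidence (weight is at least 50).
    (e): 54 ≥ 50 [met]
    (f): 49 (insurer's 14 disregarded) < 50 [not met]
  Stage II.1 not carried; the policyholder fails its burden.
The insurer prevails on this issue.
Per-issue: Issue I → insurer; Issue II → insurer. The policyholder must prevail on at least one issue; overall, the insurer prevails.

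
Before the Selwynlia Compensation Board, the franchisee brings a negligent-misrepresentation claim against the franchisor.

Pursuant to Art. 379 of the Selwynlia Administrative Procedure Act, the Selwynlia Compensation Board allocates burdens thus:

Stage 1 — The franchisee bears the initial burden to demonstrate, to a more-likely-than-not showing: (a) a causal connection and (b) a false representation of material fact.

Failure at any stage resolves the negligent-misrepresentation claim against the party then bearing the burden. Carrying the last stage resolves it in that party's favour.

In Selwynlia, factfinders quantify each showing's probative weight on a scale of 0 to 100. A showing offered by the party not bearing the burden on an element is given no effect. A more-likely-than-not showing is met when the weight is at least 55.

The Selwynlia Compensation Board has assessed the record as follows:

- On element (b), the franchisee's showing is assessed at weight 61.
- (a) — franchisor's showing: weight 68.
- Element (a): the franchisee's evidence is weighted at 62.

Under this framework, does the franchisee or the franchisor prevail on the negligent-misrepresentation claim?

franchisee

Stage 1 (franchisee, a more-likely-than-not showing, weight is at least 55): (a) 62 (franchisor's 68 disregarded) ≥ 55 — meets; (b) 61 ≥ 55 — meets.
  Stage 1 carried; the final stage is satisfied.
With every stage satisfied, the franchisee prevails.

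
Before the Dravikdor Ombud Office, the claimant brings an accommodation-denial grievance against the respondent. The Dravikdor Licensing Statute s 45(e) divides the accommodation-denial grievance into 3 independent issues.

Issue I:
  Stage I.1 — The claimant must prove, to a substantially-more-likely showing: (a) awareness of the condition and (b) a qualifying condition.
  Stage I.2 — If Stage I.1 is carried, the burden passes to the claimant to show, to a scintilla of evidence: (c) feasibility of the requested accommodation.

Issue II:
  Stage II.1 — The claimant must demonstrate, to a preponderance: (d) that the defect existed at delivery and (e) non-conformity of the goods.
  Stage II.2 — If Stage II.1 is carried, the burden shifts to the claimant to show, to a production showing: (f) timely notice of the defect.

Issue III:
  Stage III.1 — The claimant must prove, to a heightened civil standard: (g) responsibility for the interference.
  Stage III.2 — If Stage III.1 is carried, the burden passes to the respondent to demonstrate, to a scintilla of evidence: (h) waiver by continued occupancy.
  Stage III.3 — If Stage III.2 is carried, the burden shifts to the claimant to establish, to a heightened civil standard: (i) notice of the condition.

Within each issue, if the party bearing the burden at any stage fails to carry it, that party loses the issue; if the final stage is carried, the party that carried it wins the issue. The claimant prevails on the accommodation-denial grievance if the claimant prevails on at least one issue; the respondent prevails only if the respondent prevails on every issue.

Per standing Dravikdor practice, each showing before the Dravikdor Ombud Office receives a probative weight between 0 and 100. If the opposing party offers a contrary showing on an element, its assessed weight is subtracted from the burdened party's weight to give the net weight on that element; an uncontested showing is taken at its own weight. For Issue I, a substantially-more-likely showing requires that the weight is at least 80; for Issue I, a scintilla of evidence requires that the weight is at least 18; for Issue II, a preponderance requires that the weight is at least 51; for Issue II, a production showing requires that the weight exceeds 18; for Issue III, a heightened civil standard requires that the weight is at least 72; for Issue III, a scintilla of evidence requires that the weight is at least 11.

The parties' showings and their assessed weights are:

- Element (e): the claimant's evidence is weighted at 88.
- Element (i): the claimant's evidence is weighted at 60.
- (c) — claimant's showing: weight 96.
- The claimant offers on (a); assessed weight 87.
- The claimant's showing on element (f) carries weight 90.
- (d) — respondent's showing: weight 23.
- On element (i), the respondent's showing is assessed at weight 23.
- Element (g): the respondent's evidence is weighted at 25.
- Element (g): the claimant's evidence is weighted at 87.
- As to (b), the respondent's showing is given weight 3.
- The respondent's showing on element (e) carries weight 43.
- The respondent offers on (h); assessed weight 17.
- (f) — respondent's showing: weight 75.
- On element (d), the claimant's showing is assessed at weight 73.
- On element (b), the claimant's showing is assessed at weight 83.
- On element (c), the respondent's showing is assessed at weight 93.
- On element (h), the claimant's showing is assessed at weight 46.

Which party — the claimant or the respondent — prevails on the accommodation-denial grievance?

respondent

— Issue I —
Stage I.1 — burden on claimant; standard: a substantially-more-likely showing (weight is at least 80).
    (a): 87 ≥ 80 [met]
    (b): 83 − 3 = 80 ≥ 80 [met]
  All elements met. The claimant retains the burden for Stage I.2.
Stage I.2 — burden on claimant; standard: a scintilla of evidence (weight is at least 18).
    (c): 96 − 93 = 3 < 18 [not met]
  Not every element is met, so the claimant fails to carry Stage I.2.
The respondent prevails on this issue.
— Issue II —
At Stage II.1 the claimant must meet a preponderance (weight is at least 51): on (d) the weight is 73 less the opposing 23 gives net 50, which does not reach 51, so (d) does not meet the standard; on (e) the weight is 88 less the opposing 43 gives net 45, which does not reach 51, so (e) does not meet the standard.
  The claimant does not carry Stage II.1.
So the respondent prevails on this issue.
— Issue III —
Stage III.1 (claimant, a heightened civil standard, weight is at least 72): (g) net 87−25=62 < 72 — fails.
  The claimant does not carry Stage III.1.
The analysis ends at Stage III.1; the respondent prevails on this issue.
Per-issue: Issue I → respondent; Issue II → respondent; Issue III → respondent. The claimant must prevail on at least one issue; overall, the respondent prevails.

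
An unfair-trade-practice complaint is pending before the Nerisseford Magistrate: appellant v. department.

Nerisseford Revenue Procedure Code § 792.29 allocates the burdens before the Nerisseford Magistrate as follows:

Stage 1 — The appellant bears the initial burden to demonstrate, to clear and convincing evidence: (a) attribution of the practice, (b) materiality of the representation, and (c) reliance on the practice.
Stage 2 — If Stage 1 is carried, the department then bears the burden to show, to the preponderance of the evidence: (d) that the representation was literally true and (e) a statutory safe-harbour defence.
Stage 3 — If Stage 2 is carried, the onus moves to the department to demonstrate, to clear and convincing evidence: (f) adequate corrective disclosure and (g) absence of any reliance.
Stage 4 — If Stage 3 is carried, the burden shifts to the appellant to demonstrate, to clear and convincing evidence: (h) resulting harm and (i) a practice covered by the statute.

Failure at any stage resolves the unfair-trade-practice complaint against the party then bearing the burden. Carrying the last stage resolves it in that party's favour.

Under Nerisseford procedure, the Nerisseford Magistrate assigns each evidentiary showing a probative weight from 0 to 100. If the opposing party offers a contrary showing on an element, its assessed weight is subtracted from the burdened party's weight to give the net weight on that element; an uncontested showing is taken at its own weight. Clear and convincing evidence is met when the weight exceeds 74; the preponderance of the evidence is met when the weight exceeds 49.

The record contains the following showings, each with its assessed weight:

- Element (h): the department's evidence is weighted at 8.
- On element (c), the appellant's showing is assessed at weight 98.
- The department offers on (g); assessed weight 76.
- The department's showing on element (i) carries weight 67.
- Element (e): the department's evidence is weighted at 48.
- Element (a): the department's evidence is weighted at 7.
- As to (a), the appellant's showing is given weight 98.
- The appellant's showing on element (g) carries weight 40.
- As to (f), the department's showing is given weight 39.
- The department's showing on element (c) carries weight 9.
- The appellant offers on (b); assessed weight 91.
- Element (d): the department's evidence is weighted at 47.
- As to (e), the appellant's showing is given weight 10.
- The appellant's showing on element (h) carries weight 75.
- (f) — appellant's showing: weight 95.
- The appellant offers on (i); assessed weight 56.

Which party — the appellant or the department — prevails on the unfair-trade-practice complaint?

Stage 1 — burden on appellant; standard: clear and convincing evidence (weight exceeds 74).
    (a): 98 − 7 = 91 > 74 [met]
    (b): 91 > 74 [met]
    (c): 98 − 9 = 89 > 74 [met]
  Stage 1 is satisfied; the onus moves to the department.
Stage 2 — burden on department; standard: the preponderance of the evidence (weight exceeds 49).
    (d): 47 ≤ 49 [not met]
    (e): 48 − 10 = 38 ≤ 49 [not met]
  The department does not carry Stage 2.
The appellant prevails.

appellant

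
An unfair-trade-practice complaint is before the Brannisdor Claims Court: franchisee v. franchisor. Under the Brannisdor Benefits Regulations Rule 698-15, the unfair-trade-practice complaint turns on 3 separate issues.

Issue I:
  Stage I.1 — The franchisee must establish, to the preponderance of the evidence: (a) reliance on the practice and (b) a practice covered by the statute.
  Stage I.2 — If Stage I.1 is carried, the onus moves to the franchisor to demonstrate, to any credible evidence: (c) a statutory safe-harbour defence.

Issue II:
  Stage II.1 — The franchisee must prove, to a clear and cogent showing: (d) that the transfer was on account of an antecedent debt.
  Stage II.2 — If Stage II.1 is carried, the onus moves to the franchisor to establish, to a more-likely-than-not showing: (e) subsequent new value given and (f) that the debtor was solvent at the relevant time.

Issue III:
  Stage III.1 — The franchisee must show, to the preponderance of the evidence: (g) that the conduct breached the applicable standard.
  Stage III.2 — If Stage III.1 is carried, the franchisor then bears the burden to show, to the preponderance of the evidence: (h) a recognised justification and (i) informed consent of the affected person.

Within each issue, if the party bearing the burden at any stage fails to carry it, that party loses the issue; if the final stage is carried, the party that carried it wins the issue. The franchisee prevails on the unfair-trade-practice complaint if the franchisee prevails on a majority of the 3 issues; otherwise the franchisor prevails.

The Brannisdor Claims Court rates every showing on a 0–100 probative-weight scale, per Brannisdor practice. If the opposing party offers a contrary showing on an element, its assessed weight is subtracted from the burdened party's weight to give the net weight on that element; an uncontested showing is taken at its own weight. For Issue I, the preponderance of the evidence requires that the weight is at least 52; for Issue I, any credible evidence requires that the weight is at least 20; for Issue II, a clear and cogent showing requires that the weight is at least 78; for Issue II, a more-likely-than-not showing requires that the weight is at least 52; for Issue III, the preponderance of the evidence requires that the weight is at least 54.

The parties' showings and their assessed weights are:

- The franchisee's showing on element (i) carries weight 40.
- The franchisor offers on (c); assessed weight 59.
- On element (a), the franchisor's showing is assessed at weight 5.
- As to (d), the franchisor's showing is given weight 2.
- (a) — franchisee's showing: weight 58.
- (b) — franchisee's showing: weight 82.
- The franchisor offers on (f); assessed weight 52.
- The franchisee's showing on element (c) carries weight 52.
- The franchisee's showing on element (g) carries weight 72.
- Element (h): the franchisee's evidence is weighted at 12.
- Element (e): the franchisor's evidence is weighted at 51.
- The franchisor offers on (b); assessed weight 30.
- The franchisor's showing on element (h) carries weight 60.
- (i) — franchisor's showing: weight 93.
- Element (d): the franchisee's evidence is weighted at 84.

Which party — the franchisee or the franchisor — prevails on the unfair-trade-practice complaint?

— Issue I —
Stage I.1 — burden on franchisee; standard: the preponderance of the evidence (weight is at least 52).
    (a): 58 − 5 = 53 ≥ 52 [met]
    (b): 82 − 30 = 52 ≥ 52 [met]
  Stage I.1 is satisfied; the onus moves to the franchisor.
Stage I.2 — burden on franchisor; standard: any credible evidence (weight is at least 20).
    (c): 59 − 52 = 7 < 20 [not met]
  Stage I.2 not carried; the franchisor fails its burden.
The franchisee prevails on this issue.
— Issue II —
Stage II.1 (franchisee, a clear and cogent showing, weight is at least 78): (d) net 84−2=82 ≥ 78 — meets.
  All elements met. The burden passes to the franchisor.
Stage II.2 (franchisor, a more-likely-than-not showing, weight is at least 52): (e) 51 < 52 — fails; (f) 52 ≥ 52 — meets.
  Not every element is met, so the franchisor fails to carry Stage II.2.
The analysis ends at Stage II.2; the franchisee prevails on this issue.
— Issue III —
Stage III.1 (franchisee, the preponderance of the evidence, weight is at least 54): (g) 72 ≥ 54 — meets.
  Stage III.1 carried; the burden shifts to the franchisor.
Stage III.2 (franchisor, the preponderance of the evidence, weight is at least 54): (h) net 60−12=48 < 54 — fails; (i) net 93−40=53 < 54 — fails.
  Stage III.2 not carried; the franchisor fails its burden.
The franchisee prevails on this issue.
Per-issue: Issue I → franchisee; Issue II → franchisee; Issue III → franchisee. The franchisee must prevail on a majority of issues; overall, the franchisee prevails.

franchisee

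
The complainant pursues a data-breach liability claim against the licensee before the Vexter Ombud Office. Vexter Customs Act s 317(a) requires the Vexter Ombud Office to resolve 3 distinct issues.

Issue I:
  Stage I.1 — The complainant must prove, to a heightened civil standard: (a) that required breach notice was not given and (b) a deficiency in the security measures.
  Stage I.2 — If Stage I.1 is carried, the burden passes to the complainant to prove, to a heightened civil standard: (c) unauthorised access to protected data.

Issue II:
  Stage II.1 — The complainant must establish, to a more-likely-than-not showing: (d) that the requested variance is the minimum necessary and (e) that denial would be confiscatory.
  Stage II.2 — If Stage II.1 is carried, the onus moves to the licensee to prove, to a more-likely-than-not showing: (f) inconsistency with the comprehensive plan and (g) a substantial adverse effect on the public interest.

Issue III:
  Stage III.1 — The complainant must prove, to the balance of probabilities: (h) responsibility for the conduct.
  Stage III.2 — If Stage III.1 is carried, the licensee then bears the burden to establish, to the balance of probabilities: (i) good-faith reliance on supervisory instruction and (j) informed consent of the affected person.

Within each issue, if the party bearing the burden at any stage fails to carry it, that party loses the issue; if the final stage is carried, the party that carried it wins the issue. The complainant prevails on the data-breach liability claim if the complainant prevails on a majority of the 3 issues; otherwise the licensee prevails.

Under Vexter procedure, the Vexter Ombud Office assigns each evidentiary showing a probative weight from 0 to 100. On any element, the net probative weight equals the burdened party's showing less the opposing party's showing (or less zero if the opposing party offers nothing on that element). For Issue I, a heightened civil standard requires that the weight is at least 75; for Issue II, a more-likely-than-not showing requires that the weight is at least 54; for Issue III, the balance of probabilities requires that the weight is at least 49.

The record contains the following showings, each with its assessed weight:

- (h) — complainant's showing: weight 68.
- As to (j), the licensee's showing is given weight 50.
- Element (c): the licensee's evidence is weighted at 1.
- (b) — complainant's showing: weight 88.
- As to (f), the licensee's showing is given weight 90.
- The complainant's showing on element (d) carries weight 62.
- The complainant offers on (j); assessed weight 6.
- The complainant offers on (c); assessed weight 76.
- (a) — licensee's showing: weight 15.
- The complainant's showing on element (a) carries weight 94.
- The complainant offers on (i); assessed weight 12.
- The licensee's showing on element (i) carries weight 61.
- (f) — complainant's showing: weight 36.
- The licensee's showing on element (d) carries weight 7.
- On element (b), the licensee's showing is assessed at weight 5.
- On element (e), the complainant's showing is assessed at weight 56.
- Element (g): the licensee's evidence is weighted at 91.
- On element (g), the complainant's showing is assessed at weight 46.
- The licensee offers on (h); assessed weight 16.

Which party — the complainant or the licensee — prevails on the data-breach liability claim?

— Issue I —
Stage I.1 (complainant, a heightened civil standard, weight is at least 75): (a) net 94−15=79 ≥ 75 — meets; (b) net 88−5=83 ≥ 75 — meets.
  Stage I.1 is satisfied; the complainant continues to bear the burden.
Stage I.2 (complainant, a heightened civil standard, weight is at least 75): (c) net 76−1=75 ≥ 75 — meets.
  All elements met at the final stage.
Every stage carried; the complainant prevails on this issue.
— Issue II —
Stage II.1 (complainant, a more-likely-than-not showing, weight is at least 54): (d) net 62−7=55 ≥ 54 — meets; (e) 56 ≥ 54 — meets.
  The complainant carries Stage II.1; the licensee now bears the burden.
Stage II.2 (licensee, a more-likely-than-not showing, weight is at least 54): (f) net 90−36=54 ≥ 54 — meets; (g) net 91−46=45 < 54 — fails.
  Stage II.2 not carried; the licensee fails its burden.
The analysis ends at Stage II.2; the complainant prevails on this issue.
— Issue III —
At Stage III.1 the complainant must meet the balance of probabilities (weight is at least 49): on (h) the weight is 68 less the opposing 16 gives net 52, ≥ 49, so (h) meets the standard.
  Stage III.1 is satisfied; the onus moves to the licensee.
At Stage III.2 the licensee must meet the balance of probabilities (weight is at least 49): on (i) the weight is 61 less the opposing 12 gives net 49, ≥ 49, so (i) meets the standard; on (j) the weight is 50 less the opposing 6 gives net 44, < 49, so (j) does not meet the standard.
  Stage III.2 not carried; the licensee fails its burden.
The analysis ends at Stage III.2; the complainant prevails on this issue.
Per-issue: Issue I → complainant; Issue II → complainant; Issue III → complainant. The complainant must prevail on a majority of issues; overall, the complainant prevails.

complainant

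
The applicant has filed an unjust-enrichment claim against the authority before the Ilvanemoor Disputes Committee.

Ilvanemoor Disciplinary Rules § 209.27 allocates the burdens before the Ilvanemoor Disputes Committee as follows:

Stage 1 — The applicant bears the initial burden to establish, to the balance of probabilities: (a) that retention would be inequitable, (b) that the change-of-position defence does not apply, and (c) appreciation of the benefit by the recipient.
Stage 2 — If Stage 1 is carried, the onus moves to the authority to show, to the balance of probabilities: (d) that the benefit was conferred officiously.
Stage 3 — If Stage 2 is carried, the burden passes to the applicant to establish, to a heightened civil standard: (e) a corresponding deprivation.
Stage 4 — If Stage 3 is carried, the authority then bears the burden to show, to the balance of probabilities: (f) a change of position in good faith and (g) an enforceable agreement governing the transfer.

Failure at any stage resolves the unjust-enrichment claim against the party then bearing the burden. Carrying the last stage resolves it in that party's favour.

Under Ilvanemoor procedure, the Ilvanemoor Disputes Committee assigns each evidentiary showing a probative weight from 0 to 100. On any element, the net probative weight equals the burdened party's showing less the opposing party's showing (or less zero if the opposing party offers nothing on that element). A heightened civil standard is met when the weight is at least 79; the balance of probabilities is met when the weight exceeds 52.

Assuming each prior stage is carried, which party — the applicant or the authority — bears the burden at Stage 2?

authority

Stage 2's rule assigns the burden to the authority (to the balance of probabilities).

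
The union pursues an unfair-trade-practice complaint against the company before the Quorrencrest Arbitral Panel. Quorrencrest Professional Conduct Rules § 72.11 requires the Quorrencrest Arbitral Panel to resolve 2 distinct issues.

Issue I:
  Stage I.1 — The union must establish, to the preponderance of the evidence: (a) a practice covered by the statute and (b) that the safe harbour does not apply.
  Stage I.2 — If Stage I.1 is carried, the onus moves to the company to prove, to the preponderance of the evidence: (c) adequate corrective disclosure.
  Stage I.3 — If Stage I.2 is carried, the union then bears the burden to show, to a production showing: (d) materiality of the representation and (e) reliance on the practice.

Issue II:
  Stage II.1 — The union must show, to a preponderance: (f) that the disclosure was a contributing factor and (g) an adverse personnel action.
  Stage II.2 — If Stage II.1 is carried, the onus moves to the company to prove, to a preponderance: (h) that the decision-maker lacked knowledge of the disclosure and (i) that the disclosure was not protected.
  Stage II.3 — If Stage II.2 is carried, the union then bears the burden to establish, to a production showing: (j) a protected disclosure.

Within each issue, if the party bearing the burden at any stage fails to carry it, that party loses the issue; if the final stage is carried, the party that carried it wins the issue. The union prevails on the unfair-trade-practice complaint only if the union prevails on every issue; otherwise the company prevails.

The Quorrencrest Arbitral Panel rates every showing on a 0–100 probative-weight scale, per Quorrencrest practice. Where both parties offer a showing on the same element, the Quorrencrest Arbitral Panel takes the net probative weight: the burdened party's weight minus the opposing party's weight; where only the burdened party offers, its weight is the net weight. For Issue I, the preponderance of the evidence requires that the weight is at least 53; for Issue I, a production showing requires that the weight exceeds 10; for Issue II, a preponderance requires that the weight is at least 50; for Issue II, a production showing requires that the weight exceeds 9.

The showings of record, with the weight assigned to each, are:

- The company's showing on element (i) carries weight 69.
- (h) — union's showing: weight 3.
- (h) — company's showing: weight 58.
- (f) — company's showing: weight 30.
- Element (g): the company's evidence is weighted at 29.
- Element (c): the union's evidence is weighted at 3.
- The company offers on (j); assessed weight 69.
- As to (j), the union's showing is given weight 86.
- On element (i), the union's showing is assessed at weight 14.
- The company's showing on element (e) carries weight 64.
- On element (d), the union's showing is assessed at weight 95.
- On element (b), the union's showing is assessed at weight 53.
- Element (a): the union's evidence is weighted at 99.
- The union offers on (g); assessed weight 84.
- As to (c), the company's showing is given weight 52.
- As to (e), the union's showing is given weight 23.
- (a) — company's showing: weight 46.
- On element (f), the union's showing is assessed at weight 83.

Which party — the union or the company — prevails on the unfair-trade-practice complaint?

— Issue I —
Stage I.1 (union, the preponderance of the evidence, weight is at least 53): (a) net 99−46=53 ≥ 53 — meets; (b) 53 ≥ 53 — meets.
  The union carries Stage I.1; the company now bears the burden.
Stage I.2 (company, the preponderance of the evidence, weight is at least 53): (c) net 52−3=49 < 53 — fails.
  Stage I.2 not carried; the company fails its burden.
The analysis ends at Stage I.2; the union prevails on this issue.
— Issue II —
At Stage II.1 the union must meet a preponderance (weight is at least 50): on (f) the weight is 83 less the opposing 30 gives net 53, ≥ 50, so (f) meets the standard; on (g) the weight is 84 less the opposing 29 gives net 55, ≥ 50, so (g) meets the standard.
  All elements met. The burden passes to the company.
At Stage II.2 the company must meet a preponderance (weight is at least 50): on (h) the weight is 58 less the opposing 3 gives net 55, which does reach 50, so (h) meets the standard; on (i) the weight is 69 less the opposing 14 gives net 55, which does reach 50, so (i) meets the standard.
  All elements met. The burden passes to the union.
At Stage II.3 the union must meet a production showing (weight exceeds 9): on (j) the weight is 86 less the opposing 69 gives net 17, > 9, so (j) meets the standard.
  Stage II.3 carried; the final stage is satisfied.
Every stage carried; the union prevails on this issue.
Per-issue: Issue I → union; Issue II → union. The union must prevail on every issue; overall, the union prevails.

union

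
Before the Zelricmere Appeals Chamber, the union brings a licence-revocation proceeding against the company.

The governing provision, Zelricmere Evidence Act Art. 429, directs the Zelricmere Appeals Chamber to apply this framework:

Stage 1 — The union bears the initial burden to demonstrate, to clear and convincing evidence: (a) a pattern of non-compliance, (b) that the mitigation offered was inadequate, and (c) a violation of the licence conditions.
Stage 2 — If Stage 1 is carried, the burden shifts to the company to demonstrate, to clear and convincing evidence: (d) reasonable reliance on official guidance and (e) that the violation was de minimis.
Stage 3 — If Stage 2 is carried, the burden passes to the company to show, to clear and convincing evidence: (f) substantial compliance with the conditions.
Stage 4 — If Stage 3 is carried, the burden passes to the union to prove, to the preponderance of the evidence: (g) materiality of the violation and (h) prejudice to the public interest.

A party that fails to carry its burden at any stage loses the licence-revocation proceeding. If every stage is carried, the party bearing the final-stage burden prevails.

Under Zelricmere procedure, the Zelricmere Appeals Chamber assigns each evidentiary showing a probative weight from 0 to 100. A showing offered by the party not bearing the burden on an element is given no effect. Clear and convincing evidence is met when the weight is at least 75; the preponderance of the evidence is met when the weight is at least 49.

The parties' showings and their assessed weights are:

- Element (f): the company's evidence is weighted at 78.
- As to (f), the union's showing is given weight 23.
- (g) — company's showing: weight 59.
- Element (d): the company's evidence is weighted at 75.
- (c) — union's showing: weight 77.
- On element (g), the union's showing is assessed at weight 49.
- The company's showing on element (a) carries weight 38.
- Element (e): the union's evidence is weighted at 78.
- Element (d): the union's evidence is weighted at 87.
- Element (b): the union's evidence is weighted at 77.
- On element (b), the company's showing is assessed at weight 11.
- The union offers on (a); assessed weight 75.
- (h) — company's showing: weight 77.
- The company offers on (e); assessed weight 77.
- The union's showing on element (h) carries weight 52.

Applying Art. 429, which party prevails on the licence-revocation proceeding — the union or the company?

union

At Stage 1 the union must meet clear and convincing evidence (weight is at least 75): on (a) the weight is 75 (the company's 38 is given no effect), which does reach 75, so (a) meets the standard; on (b) the weight is 77 (the company's 11 is given no effect), which does reach 75, so (b) meets the standard; on (c) the weight is 77, which does reach 75, so (c) meets the standard.
  Stage 1 carried; the burden shifts to the company.
At Stage 2 the company must meet clear and convincing evidence (weight is at least 75): on (d) the weight is 75 (the union's 87 is given no effect), which does reach 75, so (d) meets the standard; on (e) the weight is 77 (the union's 78 is given no effect), which does reach 75, so (e) meets the standard.
  Stage 2 is satisfied; the company continues to bear the burden.
At Stage 3 the company must meet clear and convincing evidence (weight is at least 75): on (f) the weight is 78 (the union's 23 is given no effect), ≥ 75, so (f) meets the standard.
  Stage 3 is satisfied; the onus moves to the union.
At Stage 4 the union must meet the preponderance of the evidence (weight is at least 49): on (g) the weight is 49 (the company's 59 is given no effect), which does reach 49, so (g) meets the standard; on (h) the weight is 52 (the company's 77 is given no effect), which does reach 49, so (h) meets the standard.
  All elements met at the final stage.
With every stage satisfied, the union prevails.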